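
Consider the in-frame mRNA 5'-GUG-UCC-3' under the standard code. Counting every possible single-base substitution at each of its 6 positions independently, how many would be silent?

6

Codon 1 (GUG, Val): 3 synonymous substitutions.
Codon 2 (UCC, Ser): 3 synonymous substitutions.
Total: 3 + 3 = 6.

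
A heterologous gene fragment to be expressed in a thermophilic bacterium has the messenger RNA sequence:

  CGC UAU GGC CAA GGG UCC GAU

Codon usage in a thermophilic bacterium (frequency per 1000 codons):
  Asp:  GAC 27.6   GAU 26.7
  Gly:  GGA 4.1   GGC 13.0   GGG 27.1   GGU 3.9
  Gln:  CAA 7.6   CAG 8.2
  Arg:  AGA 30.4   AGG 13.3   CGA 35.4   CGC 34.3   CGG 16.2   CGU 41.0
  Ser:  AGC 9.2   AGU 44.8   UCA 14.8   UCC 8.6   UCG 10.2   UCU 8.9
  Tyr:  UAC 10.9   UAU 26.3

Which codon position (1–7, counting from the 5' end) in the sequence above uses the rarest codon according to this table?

4

Codon 1 CGC (Arg): 34.3 per 1000.
Codon 2 UAU (Tyr): 26.3 per 1000.
Codon 3 GGC (Gly): 13.0 per 1000.
Codon 4 CAA (Gln): 7.6 per 1000.
Codon 5 GGG (Gly): 27.1 per 1000.
Codon 6 UCC (Ser): 8.6 per 1000.
Codon 7 GAU (Asp): 26.7 per 1000.
Lowest frequency is 7.6 at codon 4.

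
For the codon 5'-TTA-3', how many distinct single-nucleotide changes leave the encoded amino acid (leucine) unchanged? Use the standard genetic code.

2

Position 1: CTA → 1 synonymous.
Position 2: none → 0 synonymous.
Position 3: TTG → 1 synonymous.
Total: 1 + 0 + 1 = 2.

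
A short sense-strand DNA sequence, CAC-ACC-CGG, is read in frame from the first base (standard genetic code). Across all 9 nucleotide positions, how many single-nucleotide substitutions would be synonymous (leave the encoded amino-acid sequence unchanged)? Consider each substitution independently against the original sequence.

Codon 1 (CAC, His): 1 synonymous substitution.
Codon 2 (ACC, Thr): 3 synonymous substitutions.
Codon 3 (CGG, Arg): 4 synonymous substitutions.
Total: 1 + 3 + 4 = 8.

8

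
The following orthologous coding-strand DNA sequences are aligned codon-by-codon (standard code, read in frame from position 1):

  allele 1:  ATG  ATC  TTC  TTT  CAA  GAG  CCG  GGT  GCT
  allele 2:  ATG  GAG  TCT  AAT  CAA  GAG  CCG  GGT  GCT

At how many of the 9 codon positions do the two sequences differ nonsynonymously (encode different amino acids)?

3

Codon 1: ATG Met / ATG Met — identical.
Codon 2: ATC Ile / GAG Glu — nonsynonymous.
Codon 3: TTC Phe / TCT Ser — nonsynonymous.
Codon 4: TTT Phe / AAT Asn — nonsynonymous.
Codon 5: CAA Gln / CAA Gln — identical.
Codon 6: GAG Glu / GAG Glu — identical.
Codon 7: CCG Pro / CCG Pro — identical.
Codon 8: GGT Gly / GGT Gly — identical.
Codon 9: GCT Ala / GCT Ala — identical.
Nonsynonymous differences: 3.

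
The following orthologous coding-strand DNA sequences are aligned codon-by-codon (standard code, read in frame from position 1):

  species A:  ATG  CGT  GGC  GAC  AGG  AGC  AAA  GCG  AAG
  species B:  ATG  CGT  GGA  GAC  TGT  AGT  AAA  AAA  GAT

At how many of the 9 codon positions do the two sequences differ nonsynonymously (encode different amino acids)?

3

Codon 1: ATG Met / ATG Met — identical.
Codon 2: CGT Arg / CGT Arg — identical.
Codon 3: GGC Gly / GGA Gly — synonymous.
Codon 4: GAC Asp / GAC Asp — identical.
Codon 5: AGG Arg / TGT Cys — nonsynonymous.
Codon 6: AGC Ser / AGT Ser — synonymous.
Codon 7: AAA Lys / AAA Lys — identical.
Codon 8: GCG Ala / AAA Lys — nonsynonymous.
Codon 9: AAG Lys / GAT Asp — nonsynonymous.
Nonsynonymous differences: 3.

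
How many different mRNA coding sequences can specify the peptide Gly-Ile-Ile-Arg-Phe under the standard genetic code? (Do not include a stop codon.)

432

Gly: 4 codons.
Ile: 3 codons.
Ile: 3 codons.
Arg: 6 codons.
Phe: 2 codons.
4 × 3 × 3 × 6 × 2 = 432.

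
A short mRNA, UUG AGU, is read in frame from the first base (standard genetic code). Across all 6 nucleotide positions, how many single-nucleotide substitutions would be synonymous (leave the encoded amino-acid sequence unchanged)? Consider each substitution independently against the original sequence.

Codon 1 (UUG, Leu): 2 synonymous substitutions.
Codon 2 (AGU, Ser): 1 synonymous substitution.
Total: 2 + 1 = 3.

3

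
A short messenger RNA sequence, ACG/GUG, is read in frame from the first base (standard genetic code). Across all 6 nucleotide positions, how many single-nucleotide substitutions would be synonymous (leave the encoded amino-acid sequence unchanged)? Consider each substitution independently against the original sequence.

6

Codon 1 (ACG, Thr): 3 synonymous substitutions.
Codon 2 (GUG, Val): 3 synonymous substitutions.
Total: 3 + 3 = 6.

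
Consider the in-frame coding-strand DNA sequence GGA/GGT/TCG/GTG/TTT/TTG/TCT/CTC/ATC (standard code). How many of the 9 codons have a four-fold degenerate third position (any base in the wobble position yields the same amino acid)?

Codon 1 GGA (Gly): third position 4-fold.
Codon 2 GGT (Gly): third position 4-fold.
Codon 3 TCG (Ser): third position 4-fold.
Codon 4 GTG (Val): third position 4-fold.
Codon 5 TTT (Phe): third position 2-fold.
Codon 6 TTG (Leu): third position 2-fold.
Codon 7 TCT (Ser): third position 4-fold.
Codon 8 CTC (Leu): third position 4-fold.
Codon 9 ATC (Ile): third position 3-fold.
Four-fold degenerate third positions: 6.

6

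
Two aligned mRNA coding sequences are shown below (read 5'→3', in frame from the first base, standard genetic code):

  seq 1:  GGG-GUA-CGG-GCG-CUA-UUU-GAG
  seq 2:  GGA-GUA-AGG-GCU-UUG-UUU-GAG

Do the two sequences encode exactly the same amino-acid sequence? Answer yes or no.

Codon 1: GGG Gly / GGA Gly — synonymous.
Codon 2: GUA Val / GUA Val — identical.
Codon 3: CGG Arg / AGG Arg — synonymous.
Codon 4: GCG Ala / GCU Ala — synonymous.
Codon 5: CUA Leu / UUG Leu — synonymous.
Codon 6: UUU Phe / UUU Phe — identical.
Codon 7: GAG Glu / GAG Glu — identical.
Nonsynonymous differences: 0 → same protein.

yes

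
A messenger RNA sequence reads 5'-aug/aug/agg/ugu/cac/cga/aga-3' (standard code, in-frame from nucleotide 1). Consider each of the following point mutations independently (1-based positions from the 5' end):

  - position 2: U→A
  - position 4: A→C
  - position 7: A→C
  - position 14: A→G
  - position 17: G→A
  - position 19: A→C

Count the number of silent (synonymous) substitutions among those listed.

2

Codon 1: AUG (Met) → AAG (Lys) — missense.
Codon 2: AUG (Met) → CUG (Leu) — missense.
Codon 3: AGG (Arg) → CGG (Arg) — synonymous.
Codon 5: CAC (His) → CGC (Arg) — missense.
Codon 6: CGA (Arg) → CAA (Gln) — missense.
Codon 7: AGA (Arg) → CGA (Arg) — synonymous.
Synonymous: 2 of 6.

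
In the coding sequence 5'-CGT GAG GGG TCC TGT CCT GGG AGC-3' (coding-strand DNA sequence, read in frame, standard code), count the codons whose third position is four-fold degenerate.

5

Codon 1 CGT (Arg): third position 4-fold.
Codon 2 GAG (Glu): third position 2-fold.
Codon 3 GGG (Gly): third position 4-fold.
Codon 4 TCC (Ser): third position 4-fold.
Codon 5 TGT (Cys): third position 2-fold.
Codon 6 CCT (Pro): third position 4-fold.
Codon 7 GGG (Gly): third position 4-fold.
Codon 8 AGC (Ser): third position 2-fold.
Four-fold degenerate third positions: 5.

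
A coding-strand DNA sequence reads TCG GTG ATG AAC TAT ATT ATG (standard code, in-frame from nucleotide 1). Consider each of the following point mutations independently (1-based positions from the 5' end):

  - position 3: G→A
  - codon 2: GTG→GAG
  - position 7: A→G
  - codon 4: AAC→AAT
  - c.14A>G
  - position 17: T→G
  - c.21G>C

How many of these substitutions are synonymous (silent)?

2

Codon 1: TCG (Ser) → TCA (Ser) — synonymous.
Codon 2: GTG (Val) → GAG (Glu) — missense.
Codon 3: ATG (Met) → GTG (Val) — missense.
Codon 4: AAC (Asn) → AAT (Asn) — synonymous.
Codon 5: TAT (Tyr) → TGT (Cys) — missense.
Codon 6: ATT (Ile) → AGT (Ser) — missense.
Codon 7: ATG (Met) → ATC (Ile) — missense.
Synonymous: 2 of 7.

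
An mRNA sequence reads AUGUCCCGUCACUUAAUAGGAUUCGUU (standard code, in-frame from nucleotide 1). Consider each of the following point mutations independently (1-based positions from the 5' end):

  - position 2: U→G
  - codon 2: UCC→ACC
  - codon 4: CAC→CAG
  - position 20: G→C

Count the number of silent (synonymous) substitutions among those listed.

Codon 1: AUG (Met) → AGG (Arg) — missense.
Codon 2: UCC (Ser) → ACC (Thr) — missense.
Codon 4: CAC (His) → CAG (Gln) — missense.
Codon 7: GGA (Gly) → GCA (Ala) — missense.
Synonymous: 0 of 4.

0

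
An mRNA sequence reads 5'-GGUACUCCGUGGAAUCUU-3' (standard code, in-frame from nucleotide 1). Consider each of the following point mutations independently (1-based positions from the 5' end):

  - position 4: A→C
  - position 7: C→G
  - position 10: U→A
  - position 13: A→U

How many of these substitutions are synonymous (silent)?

0

Codon 2: ACU (Thr) → CCU (Pro) — missense.
Codon 3: CCG (Pro) → GCG (Ala) — missense.
Codon 4: UGG (Trp) → AGG (Arg) — missense.
Codon 5: AAU (Asn) → UAU (Tyr) — missense.
Synonymous: 0 of 4.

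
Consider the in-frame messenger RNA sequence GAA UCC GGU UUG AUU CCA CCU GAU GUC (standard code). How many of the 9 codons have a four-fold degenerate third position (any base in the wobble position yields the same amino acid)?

5

Codon 1 GAA (Glu): third position 2-fold.
Codon 2 UCC (Ser): third position 4-fold.
Codon 3 GGU (Gly): third position 4-fold.
Codon 4 UUG (Leu): third position 2-fold.
Codon 5 AUU (Ile): third position 3-fold.
Codon 6 CCA (Pro): third position 4-fold.
Codon 7 CCU (Pro): third position 4-fold.
Codon 8 GAU (Asp): third position 2-fold.
Codon 9 GUC (Val): third position 4-fold.
Four-fold degenerate third positions: 5.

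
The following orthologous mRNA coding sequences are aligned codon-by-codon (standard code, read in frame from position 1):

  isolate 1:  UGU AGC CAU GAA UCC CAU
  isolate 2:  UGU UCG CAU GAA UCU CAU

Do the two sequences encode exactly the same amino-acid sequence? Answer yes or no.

yes

Codon 1: UGU Cys / UGU Cys — identical.
Codon 2: AGC Ser / UCG Ser — synonymous.
Codon 3: CAU His / CAU His — identical.
Codon 4: GAA Glu / GAA Glu — identical.
Codon 5: UCC Ser / UCU Ser — synonymous.
Codon 6: CAU His / CAU His — identical.
Nonsynonymous differences: 0 → same protein.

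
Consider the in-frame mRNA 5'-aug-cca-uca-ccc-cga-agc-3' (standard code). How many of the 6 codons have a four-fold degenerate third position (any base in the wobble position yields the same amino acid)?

4

Codon 1 AUG (Met): third position 1-fold.
Codon 2 CCA (Pro): third position 4-fold.
Codon 3 UCA (Ser): third position 4-fold.
Codon 4 CCC (Pro): third position 4-fold.
Codon 5 CGA (Arg): third position 4-fold.
Codon 6 AGC (Ser): third position 2-fold.
Four-fold degenerate third positions: 4.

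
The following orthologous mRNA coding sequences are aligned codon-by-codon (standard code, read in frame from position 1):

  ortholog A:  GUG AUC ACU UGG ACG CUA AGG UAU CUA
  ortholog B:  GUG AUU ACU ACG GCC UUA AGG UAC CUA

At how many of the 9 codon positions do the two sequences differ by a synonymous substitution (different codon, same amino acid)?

3

Codon 1: GUG Val / GUG Val — identical.
Codon 2: AUC Ile / AUU Ile — synonymous.
Codon 3: ACU Thr / ACU Thr — identical.
Codon 4: UGG Trp / ACG Thr — nonsynonymous.
Codon 5: ACG Thr / GCC Ala — nonsynonymous.
Codon 6: CUA Leu / UUA Leu — synonymous.
Codon 7: AGG Arg / AGG Arg — identical.
Codon 8: UAU Tyr / UAC Tyr — synonymous.
Codon 9: CUA Leu / CUA Leu — identical.
Synonymous differences: 3.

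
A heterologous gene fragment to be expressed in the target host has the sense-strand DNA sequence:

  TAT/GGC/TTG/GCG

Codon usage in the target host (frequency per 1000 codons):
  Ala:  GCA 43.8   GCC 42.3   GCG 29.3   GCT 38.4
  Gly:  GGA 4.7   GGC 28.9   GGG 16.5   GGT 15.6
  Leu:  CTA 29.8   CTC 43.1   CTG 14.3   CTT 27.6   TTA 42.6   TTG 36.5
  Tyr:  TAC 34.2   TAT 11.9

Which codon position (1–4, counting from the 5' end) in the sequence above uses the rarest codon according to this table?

Codon 1 TAT (Tyr): 11.9 per 1000.
Codon 2 GGC (Gly): 28.9 per 1000.
Codon 3 TTG (Leu): 36.5 per 1000.
Codon 4 GCG (Ala): 29.3 per 1000.
Lowest frequency is 11.9 at codon 1.

1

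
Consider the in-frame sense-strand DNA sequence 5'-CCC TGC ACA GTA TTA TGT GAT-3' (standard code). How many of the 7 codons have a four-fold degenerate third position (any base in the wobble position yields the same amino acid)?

Codon 1 CCC (Pro): third position 4-fold.
Codon 2 TGC (Cys): third position 2-fold.
Codon 3 ACA (Thr): third position 4-fold.
Codon 4 GTA (Val): third position 4-fold.
Codon 5 TTA (Leu): third position 2-fold.
Codon 6 TGT (Cys): third position 2-fold.
Codon 7 GAT (Asp): third position 2-fold.
Four-fold degenerate third positions: 3.

3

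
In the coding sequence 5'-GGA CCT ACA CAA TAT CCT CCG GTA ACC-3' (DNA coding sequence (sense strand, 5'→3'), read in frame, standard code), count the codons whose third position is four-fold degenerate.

7

Codon 1 GGA (Gly): third position 4-fold.
Codon 2 CCT (Pro): third position 4-fold.
Codon 3 ACA (Thr): third position 4-fold.
Codon 4 CAA (Gln): third position 2-fold.
Codon 5 TAT (Tyr): third position 2-fold.
Codon 6 CCT (Pro): third position 4-fold.
Codon 7 CCG (Pro): third position 4-fold.
Codon 8 GTA (Val): third position 4-fold.
Codon 9 ACC (Thr): third position 4-fold.
Four-fold degenerate third positions: 7.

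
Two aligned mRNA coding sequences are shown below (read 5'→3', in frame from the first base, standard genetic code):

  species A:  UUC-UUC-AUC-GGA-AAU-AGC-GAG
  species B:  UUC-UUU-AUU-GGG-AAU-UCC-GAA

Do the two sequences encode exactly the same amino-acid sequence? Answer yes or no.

yes

Codon 1: UUC Phe / UUC Phe — identical.
Codon 2: UUC Phe / UUU Phe — synonymous.
Codon 3: AUC Ile / AUU Ile — synonymous.
Codon 4: GGA Gly / GGG Gly — synonymous.
Codon 5: AAU Asn / AAU Asn — identical.
Codon 6: AGC Ser / UCC Ser — synonymous.
Codon 7: GAG Glu / GAA Glu — synonymous.
Nonsynonymous differences: 0 → same protein.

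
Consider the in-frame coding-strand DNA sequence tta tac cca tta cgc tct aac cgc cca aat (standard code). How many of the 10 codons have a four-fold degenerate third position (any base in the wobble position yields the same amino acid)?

5

Codon 1 TTA (Leu): third position 2-fold.
Codon 2 TAC (Tyr): third position 2-fold.
Codon 3 CCA (Pro): third position 4-fold.
Codon 4 TTA (Leu): third position 2-fold.
Codon 5 CGC (Arg): third position 4-fold.
Codon 6 TCT (Ser): third position 4-fold.
Codon 7 AAC (Asn): third position 2-fold.
Codon 8 CGC (Arg): third position 4-fold.
Codon 9 CCA (Pro): third position 4-fold.
Codon 10 AAT (Asn): third position 2-fold.
Four-fold degenerate third positions: 5.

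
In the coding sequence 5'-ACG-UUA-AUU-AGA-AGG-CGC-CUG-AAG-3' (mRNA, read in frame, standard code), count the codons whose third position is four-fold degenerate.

3

Codon 1 ACG (Thr): third position 4-fold.
Codon 2 UUA (Leu): third position 2-fold.
Codon 3 AUU (Ile): third position 3-fold.
Codon 4 AGA (Arg): third position 2-fold.
Codon 5 AGG (Arg): third position 2-fold.
Codon 6 CGC (Arg): third position 4-fold.
Codon 7 CUG (Leu): third position 4-fold.
Codon 8 AAG (Lys): third position 2-fold.
Four-fold degenerate third positions: 3.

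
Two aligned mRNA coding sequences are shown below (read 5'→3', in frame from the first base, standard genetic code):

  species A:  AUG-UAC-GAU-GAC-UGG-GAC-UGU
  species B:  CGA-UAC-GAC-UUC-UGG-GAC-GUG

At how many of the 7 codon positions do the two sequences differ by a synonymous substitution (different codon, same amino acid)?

1

Codon 1: AUG Met / CGA Arg — nonsynonymous.
Codon 2: UAC Tyr / UAC Tyr — identical.
Codon 3: GAU Asp / GAC Asp — synonymous.
Codon 4: GAC Asp / UUC Phe — nonsynonymous.
Codon 5: UGG Trp / UGG Trp — identical.
Codon 6: GAC Asp / GAC Asp — identical.
Codon 7: UGU Cys / GUG Val — nonsynonymous.
Synonymous differences: 1.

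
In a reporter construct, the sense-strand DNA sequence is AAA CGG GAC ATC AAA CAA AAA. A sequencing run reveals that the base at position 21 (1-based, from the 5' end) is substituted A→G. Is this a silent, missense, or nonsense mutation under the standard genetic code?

silent

Position 21 falls in codon 7: AAA → Lys.
After the substitution the codon is AAG → Lys.
Both encode Lys, so the change is synonymous.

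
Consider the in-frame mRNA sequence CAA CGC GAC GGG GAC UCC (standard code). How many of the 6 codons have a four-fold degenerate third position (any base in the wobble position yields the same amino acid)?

3

Codon 1 CAA (Gln): third position 2-fold.
Codon 2 CGC (Arg): third position 4-fold.
Codon 3 GAC (Asp): third position 2-fold.
Codon 4 GGG (Gly): third position 4-fold.
Codon 5 GAC (Asp): third position 2-fold.
Codon 6 UCC (Ser): third position 4-fold.
Four-fold degenerate third positions: 3.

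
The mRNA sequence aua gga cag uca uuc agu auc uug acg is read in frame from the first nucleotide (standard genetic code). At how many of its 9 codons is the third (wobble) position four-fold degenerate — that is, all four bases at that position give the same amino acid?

3

Codon 1 AUA (Ile): third position 3-fold.
Codon 2 GGA (Gly): third position 4-fold.
Codon 3 CAG (Gln): third position 2-fold.
Codon 4 UCA (Ser): third position 4-fold.
Codon 5 UUC (Phe): third position 2-fold.
Codon 6 AGU (Ser): third position 2-fold.
Codon 7 AUC (Ile): third position 3-fold.
Codon 8 UUG (Leu): third position 2-fold.
Codon 9 ACG (Thr): third position 4-fold.
Four-fold degenerate third positions: 3.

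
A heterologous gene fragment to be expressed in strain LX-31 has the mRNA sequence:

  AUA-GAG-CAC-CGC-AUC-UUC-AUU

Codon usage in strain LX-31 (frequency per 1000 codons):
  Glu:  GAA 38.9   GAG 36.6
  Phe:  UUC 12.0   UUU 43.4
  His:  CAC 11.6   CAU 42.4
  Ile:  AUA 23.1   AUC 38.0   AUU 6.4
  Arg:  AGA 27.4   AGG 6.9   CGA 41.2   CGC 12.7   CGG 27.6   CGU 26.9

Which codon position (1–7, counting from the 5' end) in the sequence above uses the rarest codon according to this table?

7

Codon 1 AUA (Ile): 23.1 per 1000.
Codon 2 GAG (Glu): 36.6 per 1000.
Codon 3 CAC (His): 11.6 per 1000.
Codon 4 CGC (Arg): 12.7 per 1000.
Codon 5 AUC (Ile): 38.0 per 1000.
Codon 6 UUC (Phe): 12.0 per 1000.
Codon 7 AUU (Ile): 6.4 per 1000.
Lowest frequency is 6.4 at codon 7.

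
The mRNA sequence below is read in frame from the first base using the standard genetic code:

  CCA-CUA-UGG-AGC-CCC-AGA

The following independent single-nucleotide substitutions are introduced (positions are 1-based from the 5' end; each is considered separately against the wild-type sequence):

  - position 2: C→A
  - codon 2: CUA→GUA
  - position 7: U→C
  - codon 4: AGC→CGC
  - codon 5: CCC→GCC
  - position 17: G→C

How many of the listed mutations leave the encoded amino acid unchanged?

Codon 1: CCA (Pro) → CAA (Gln) — missense.
Codon 2: CUA (Leu) → GUA (Val) — missense.
Codon 3: UGG (Trp) → CGG (Arg) — missense.
Codon 4: AGC (Ser) → CGC (Arg) — missense.
Codon 5: CCC (Pro) → GCC (Ala) — missense.
Codon 6: AGA (Arg) → ACA (Thr) — missense.
Synonymous: 0 of 6.

0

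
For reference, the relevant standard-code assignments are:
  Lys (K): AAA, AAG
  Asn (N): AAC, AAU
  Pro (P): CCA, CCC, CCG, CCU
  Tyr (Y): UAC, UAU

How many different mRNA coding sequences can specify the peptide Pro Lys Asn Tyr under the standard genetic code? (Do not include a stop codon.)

Pro: 4 codons.
Lys: 2 codons.
Asn: 2 codons.
Tyr: 2 codons.
4 × 2 × 2 × 2 = 32.

32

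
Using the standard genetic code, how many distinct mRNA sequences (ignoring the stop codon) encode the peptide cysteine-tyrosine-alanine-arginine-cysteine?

192

Cys: 2 codons.
Tyr: 2 codons.
Ala: 4 codons.
Arg: 6 codons.
Cys: 2 codons.
2 × 2 × 4 × 6 × 2 = 192.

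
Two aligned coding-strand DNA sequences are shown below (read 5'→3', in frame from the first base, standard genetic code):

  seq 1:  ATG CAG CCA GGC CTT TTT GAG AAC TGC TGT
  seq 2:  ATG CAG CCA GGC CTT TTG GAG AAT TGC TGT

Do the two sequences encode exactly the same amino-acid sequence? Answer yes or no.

no

Codon 1: ATG Met / ATG Met — identical.
Codon 2: CAG Gln / CAG Gln — identical.
Codon 3: CCA Pro / CCA Pro — identical.
Codon 4: GGC Gly / GGC Gly — identical.
Codon 5: CTT Leu / CTT Leu — identical.
Codon 6: TTT Phe / TTG Leu — nonsynonymous.
Codon 7: GAG Glu / GAG Glu — identical.
Codon 8: AAC Asn / AAT Asn — synonymous.
Codon 9: TGC Cys / TGC Cys — identical.
Codon 10: TGT Cys / TGT Cys — identical.
Nonsynonymous differences: 1 → different protein.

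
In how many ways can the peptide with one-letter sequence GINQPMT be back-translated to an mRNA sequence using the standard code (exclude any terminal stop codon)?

768

Gly: 4 codons.
Ile: 3 codons.
Asn: 2 codons.
Gln: 2 codons.
Pro: 4 codons.
Met: 1 codon.
Thr: 4 codons.
4 × 3 × 2 × 2 × 4 × 1 × 4 = 768.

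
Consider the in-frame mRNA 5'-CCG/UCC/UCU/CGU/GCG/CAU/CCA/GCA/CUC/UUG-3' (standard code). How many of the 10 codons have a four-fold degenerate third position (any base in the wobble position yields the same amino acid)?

8

Codon 1 CCG (Pro): third position 4-fold.
Codon 2 UCC (Ser): third position 4-fold.
Codon 3 UCU (Ser): third position 4-fold.
Codon 4 CGU (Arg): third position 4-fold.
Codon 5 GCG (Ala): third position 4-fold.
Codon 6 CAU (His): third position 2-fold.
Codon 7 CCA (Pro): third position 4-fold.
Codon 8 GCA (Ala): third position 4-fold.
Codon 9 CUC (Leu): third position 4-fold.
Codon 10 UUG (Leu): third position 2-fold.
Four-fold degenerate third positions: 8.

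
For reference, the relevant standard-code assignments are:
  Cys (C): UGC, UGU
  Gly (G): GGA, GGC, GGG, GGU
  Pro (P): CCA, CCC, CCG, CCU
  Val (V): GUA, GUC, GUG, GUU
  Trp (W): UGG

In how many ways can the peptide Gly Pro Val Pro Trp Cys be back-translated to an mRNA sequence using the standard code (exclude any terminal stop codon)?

512

Gly: 4 codons.
Pro: 4 codons.
Val: 4 codons.
Pro: 4 codons.
Trp: 1 codon.
Cys: 2 codons.
4 × 4 × 4 × 4 × 1 × 2 = 512.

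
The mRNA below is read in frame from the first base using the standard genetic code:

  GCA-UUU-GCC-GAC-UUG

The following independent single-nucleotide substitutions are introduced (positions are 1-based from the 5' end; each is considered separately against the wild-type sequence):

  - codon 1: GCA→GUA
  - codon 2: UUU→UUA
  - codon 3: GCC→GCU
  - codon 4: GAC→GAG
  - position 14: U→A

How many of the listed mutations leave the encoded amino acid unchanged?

Codon 1: GCA (Ala) → GUA (Val) — missense.
Codon 2: UUU (Phe) → UUA (Leu) — missense.
Codon 3: GCC (Ala) → GCU (Ala) — synonymous.
Codon 4: GAC (Asp) → GAG (Glu) — missense.
Codon 5: UUG (Leu) → UAG (Stop) — nonsense.
Synonymous: 1 of 5.

1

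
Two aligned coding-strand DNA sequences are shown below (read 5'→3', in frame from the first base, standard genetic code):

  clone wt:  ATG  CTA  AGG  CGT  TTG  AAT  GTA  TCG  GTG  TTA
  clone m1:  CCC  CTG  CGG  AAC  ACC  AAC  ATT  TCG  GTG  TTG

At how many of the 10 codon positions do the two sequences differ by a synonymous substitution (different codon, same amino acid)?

4

Codon 1: ATG Met / CCC Pro — nonsynonymous.
Codon 2: CTA Leu / CTG Leu — synonymous.
Codon 3: AGG Arg / CGG Arg — synonymous.
Codon 4: CGT Arg / AAC Asn — nonsynonymous.
Codon 5: TTG Leu / ACC Thr — nonsynonymous.
Codon 6: AAT Asn / AAC Asn — synonymous.
Codon 7: GTA Val / ATT Ile — nonsynonymous.
Codon 8: TCG Ser / TCG Ser — identical.
Codon 9: GTG Val / GTG Val — identical.
Codon 10: TTA Leu / TTG Leu — synonymous.
Synonymous differences: 4.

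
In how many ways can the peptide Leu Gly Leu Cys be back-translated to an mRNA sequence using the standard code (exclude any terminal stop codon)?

Leu: 6 codons.
Gly: 4 codons.
Leu: 6 codons.
Cys: 2 codons.
6 × 4 × 6 × 2 = 288.

288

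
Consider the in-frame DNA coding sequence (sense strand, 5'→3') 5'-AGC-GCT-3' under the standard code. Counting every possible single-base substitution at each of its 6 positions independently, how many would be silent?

Codon 1 (AGC, Ser): 1 synonymous substitution.
Codon 2 (GCT, Ala): 3 synonymous substitutions.
Total: 1 + 3 = 4.

4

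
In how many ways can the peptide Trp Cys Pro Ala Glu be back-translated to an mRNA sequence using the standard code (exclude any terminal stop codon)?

64

Trp: 1 codon.
Cys: 2 codons.
Pro: 4 codons.
Ala: 4 codons.
Glu: 2 codons.
1 × 2 × 4 × 4 × 2 = 64.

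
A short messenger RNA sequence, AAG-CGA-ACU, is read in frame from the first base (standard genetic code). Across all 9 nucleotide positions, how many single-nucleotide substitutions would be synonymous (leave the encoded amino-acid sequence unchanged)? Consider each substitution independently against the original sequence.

Codon 1 (AAG, Lys): 1 synonymous substitution.
Codon 2 (CGA, Arg): 4 synonymous substitutions.
Codon 3 (ACU, Thr): 3 synonymous substitutions.
Total: 1 + 4 + 3 = 8.

8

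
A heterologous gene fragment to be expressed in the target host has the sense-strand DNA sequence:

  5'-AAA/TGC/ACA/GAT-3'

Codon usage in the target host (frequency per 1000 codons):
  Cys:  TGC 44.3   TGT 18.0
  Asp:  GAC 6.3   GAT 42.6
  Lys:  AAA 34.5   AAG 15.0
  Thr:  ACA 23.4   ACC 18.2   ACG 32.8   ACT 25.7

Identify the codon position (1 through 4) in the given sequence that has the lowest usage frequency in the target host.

3

Codon 1 AAA (Lys): 34.5 per 1000.
Codon 2 TGC (Cys): 44.3 per 1000.
Codon 3 ACA (Thr): 23.4 per 1000.
Codon 4 GAT (Asp): 42.6 per 1000.
Lowest frequency is 23.4 at codon 3.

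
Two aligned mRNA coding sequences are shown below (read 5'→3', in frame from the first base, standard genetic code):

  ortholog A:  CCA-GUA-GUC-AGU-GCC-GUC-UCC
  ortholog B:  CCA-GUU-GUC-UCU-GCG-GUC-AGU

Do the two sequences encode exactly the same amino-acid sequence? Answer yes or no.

yes

Codon 1: CCA Pro / CCA Pro — identical.
Codon 2: GUA Val / GUU Val — synonymous.
Codon 3: GUC Val / GUC Val — identical.
Codon 4: AGU Ser / UCU Ser — synonymous.
Codon 5: GCC Ala / GCG Ala — synonymous.
Codon 6: GUC Val / GUC Val — identical.
Codon 7: UCC Ser / AGU Ser — synonymous.
Nonsynonymous differences: 0 → same protein.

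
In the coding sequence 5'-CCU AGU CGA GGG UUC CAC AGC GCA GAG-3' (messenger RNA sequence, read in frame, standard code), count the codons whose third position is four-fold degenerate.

4

Codon 1 CCU (Pro): third position 4-fold.
Codon 2 AGU (Ser): third position 2-fold.
Codon 3 CGA (Arg): third position 4-fold.
Codon 4 GGG (Gly): third position 4-fold.
Codon 5 UUC (Phe): third position 2-fold.
Codon 6 CAC (His): third position 2-fold.
Codon 7 AGC (Ser): third position 2-fold.
Codon 8 GCA (Ala): third position 4-fold.
Codon 9 GAG (Glu): third position 2-fold.
Four-fold degenerate third positions: 4.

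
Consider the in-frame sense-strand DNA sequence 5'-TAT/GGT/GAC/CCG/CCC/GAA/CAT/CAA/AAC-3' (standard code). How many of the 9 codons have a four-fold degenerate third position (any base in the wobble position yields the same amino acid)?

Codon 1 TAT (Tyr): third position 2-fold.
Codon 2 GGT (Gly): third position 4-fold.
Codon 3 GAC (Asp): third position 2-fold.
Codon 4 CCG (Pro): third position 4-fold.
Codon 5 CCC (Pro): third position 4-fold.
Codon 6 GAA (Glu): third position 2-fold.
Codon 7 CAT (His): third position 2-fold.
Codon 8 CAA (Gln): third position 2-fold.
Codon 9 AAC (Asn): third position 2-fold.
Four-fold degenerate third positions: 3.

3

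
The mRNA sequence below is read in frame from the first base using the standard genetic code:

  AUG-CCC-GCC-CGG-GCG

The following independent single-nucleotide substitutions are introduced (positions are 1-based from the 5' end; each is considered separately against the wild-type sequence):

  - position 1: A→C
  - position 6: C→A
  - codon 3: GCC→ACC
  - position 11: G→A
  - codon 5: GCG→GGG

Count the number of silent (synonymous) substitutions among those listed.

Codon 1: AUG (Met) → CUG (Leu) — missense.
Codon 2: CCC (Pro) → CCA (Pro) — synonymous.
Codon 3: GCC (Ala) → ACC (Thr) — missense.
Codon 4: CGG (Arg) → CAG (Gln) — missense.
Codon 5: GCG (Ala) → GGG (Gly) — missense.
Synonymous: 1 of 5.

1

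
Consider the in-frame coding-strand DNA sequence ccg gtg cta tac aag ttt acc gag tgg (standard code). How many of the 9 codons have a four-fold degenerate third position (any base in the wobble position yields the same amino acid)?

4

Codon 1 CCG (Pro): third position 4-fold.
Codon 2 GTG (Val): third position 4-fold.
Codon 3 CTA (Leu): third position 4-fold.
Codon 4 TAC (Tyr): third position 2-fold.
Codon 5 AAG (Lys): third position 2-fold.
Codon 6 TTT (Phe): third position 2-fold.
Codon 7 ACC (Thr): third position 4-fold.
Codon 8 GAG (Glu): third position 2-fold.
Codon 9 TGG (Trp): third position 1-fold.
Four-fold degenerate third positions: 4.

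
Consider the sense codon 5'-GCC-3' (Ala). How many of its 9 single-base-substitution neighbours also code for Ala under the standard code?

Position 1: none → 0 synonymous.
Position 2: none → 0 synonymous.
Position 3: GCT, GCA, GCG → 3 synonymous.
Total: 0 + 0 + 3 = 3.

3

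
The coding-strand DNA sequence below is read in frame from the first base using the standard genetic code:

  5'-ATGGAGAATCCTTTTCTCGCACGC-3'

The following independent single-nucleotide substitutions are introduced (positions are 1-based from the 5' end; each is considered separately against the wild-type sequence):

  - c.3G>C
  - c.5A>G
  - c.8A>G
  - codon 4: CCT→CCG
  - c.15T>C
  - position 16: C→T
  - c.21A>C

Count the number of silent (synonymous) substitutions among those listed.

3

Codon 1: ATG (Met) → ATC (Ile) — missense.
Codon 2: GAG (Glu) → GGG (Gly) — missense.
Codon 3: AAT (Asn) → AGT (Ser) — missense.
Codon 4: CCT (Pro) → CCG (Pro) — synonymous.
Codon 5: TTT (Phe) → TTC (Phe) — synonymous.
Codon 6: CTC (Leu) → TTC (Phe) — missense.
Codon 7: GCA (Ala) → GCC (Ala) — synonymous.
Synonymous: 3 of 7.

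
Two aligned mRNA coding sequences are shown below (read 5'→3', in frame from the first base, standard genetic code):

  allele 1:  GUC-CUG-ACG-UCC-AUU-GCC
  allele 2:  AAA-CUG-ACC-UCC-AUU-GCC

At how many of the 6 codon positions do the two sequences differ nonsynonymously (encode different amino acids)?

Codon 1: GUC Val / AAA Lys — nonsynonymous.
Codon 2: CUG Leu / CUG Leu — identical.
Codon 3: ACG Thr / ACC Thr — synonymous.
Codon 4: UCC Ser / UCC Ser — identical.
Codon 5: AUU Ile / AUU Ile — identical.
Codon 6: GCC Ala / GCC Ala — identical.
Nonsynonymous differences: 1.

1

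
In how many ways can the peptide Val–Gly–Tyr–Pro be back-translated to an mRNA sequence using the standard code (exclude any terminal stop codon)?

Val: 4 codons.
Gly: 4 codons.
Tyr: 2 codons.
Pro: 4 codons.
4 × 4 × 2 × 4 = 128.

128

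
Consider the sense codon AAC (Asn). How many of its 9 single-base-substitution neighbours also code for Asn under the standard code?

Position 1: none → 0 synonymous.
Position 2: none → 0 synonymous.
Position 3: AAU → 1 synonymous.
Total: 0 + 0 + 1 = 1.

1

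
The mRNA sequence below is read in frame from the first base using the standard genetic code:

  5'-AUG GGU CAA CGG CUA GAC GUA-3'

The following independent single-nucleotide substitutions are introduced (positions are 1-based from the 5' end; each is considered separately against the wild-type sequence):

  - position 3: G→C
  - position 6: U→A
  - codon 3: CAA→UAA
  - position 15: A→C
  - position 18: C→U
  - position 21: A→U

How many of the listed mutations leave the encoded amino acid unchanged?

Codon 1: AUG (Met) → AUC (Ile) — missense.
Codon 2: GGU (Gly) → GGA (Gly) — synonymous.
Codon 3: CAA (Gln) → UAA (Stop) — nonsense.
Codon 5: CUA (Leu) → CUC (Leu) — synonymous.
Codon 6: GAC (Asp) → GAU (Asp) — synonymous.
Codon 7: GUA (Val) → GUU (Val) — synonymous.
Synonymous: 4 of 6.

4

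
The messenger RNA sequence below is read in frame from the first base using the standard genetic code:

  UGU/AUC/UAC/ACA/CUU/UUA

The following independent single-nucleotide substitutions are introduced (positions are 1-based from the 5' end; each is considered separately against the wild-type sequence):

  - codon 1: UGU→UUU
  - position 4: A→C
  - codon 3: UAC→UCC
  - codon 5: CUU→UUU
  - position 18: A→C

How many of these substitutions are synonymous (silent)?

Codon 1: UGU (Cys) → UUU (Phe) — missense.
Codon 2: AUC (Ile) → CUC (Leu) — missense.
Codon 3: UAC (Tyr) → UCC (Ser) — missense.
Codon 5: CUU (Leu) → UUU (Phe) — missense.
Codon 6: UUA (Leu) → UUC (Phe) — missense.
Synonymous: 0 of 5.

0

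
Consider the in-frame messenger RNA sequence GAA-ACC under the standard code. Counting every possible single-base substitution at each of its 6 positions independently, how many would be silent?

4

Codon 1 (GAA, Glu): 1 synonymous substitution.
Codon 2 (ACC, Thr): 3 synonymous substitutions.
Total: 1 + 3 = 4.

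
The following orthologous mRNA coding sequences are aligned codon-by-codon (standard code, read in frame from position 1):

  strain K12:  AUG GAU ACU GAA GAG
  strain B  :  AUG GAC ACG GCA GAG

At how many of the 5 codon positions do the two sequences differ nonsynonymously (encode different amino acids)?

Codon 1: AUG Met / AUG Met — identical.
Codon 2: GAU Asp / GAC Asp — synonymous.
Codon 3: ACU Thr / ACG Thr — synonymous.
Codon 4: GAA Glu / GCA Ala — nonsynonymous.
Codon 5: GAG Glu / GAG Glu — identical.
Nonsynonymous differences: 1.

1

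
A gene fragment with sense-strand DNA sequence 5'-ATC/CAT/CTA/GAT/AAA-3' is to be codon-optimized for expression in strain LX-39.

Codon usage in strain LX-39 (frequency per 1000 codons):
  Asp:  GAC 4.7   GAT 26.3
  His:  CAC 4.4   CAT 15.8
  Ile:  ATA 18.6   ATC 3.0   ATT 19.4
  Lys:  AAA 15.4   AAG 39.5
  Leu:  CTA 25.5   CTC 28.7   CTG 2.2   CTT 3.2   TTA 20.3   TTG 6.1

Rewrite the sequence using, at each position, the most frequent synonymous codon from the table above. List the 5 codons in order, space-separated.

ATT CAT CTC GAT AAG

Codon 1 (Ile): best is ATT at 19.4.
Codon 2 (His): best is CAT at 15.8.
Codon 3 (Leu): best is CTC at 28.7.
Codon 4 (Asp): best is GAT at 26.3.
Codon 5 (Lys): best is AAG at 39.5.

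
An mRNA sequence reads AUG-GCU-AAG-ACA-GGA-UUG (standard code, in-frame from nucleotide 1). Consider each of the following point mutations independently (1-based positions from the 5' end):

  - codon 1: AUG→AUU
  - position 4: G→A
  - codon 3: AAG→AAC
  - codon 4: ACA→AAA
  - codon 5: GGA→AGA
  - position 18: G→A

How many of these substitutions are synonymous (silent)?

Codon 1: AUG (Met) → AUU (Ile) — missense.
Codon 2: GCU (Ala) → ACU (Thr) — missense.
Codon 3: AAG (Lys) → AAC (Asn) — missense.
Codon 4: ACA (Thr) → AAA (Lys) — missense.
Codon 5: GGA (Gly) → AGA (Arg) — missense.
Codon 6: UUG (Leu) → UUA (Leu) — synonymous.
Synonymous: 1 of 6.

1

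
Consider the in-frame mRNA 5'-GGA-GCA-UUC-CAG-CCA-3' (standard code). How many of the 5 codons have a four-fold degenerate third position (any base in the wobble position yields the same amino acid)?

Codon 1 GGA (Gly): third position 4-fold.
Codon 2 GCA (Ala): third position 4-fold.
Codon 3 UUC (Phe): third position 2-fold.
Codon 4 CAG (Gln): third position 2-fold.
Codon 5 CCA (Pro): third position 4-fold.
Four-fold degenerate third positions: 3.

3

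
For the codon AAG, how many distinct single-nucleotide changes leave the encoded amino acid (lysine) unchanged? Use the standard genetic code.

Position 1: none → 0 synonymous.
Position 2: none → 0 synonymous.
Position 3: AAA → 1 synonymous.
Total: 0 + 0 + 1 = 1.

1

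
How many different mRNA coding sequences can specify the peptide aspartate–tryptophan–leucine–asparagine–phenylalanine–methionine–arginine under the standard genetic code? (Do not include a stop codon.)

Asp: 2 codons.
Trp: 1 codon.
Leu: 6 codons.
Asn: 2 codons.
Phe: 2 codons.
Met: 1 codon.
Arg: 6 codons.
2 × 1 × 6 × 2 × 2 × 1 × 6 = 288.

288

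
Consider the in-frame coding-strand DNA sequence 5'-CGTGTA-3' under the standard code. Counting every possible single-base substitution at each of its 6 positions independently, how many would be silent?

Codon 1 (CGT, Arg): 3 synonymous substitutions.
Codon 2 (GTA, Val): 3 synonymous substitutions.
Total: 3 + 3 = 6.

6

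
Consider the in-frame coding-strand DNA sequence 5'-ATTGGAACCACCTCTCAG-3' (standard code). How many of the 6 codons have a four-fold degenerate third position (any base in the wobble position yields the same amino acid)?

4

Codon 1 ATT (Ile): third position 3-fold.
Codon 2 GGA (Gly): third position 4-fold.
Codon 3 ACC (Thr): third position 4-fold.
Codon 4 ACC (Thr): third position 4-fold.
Codon 5 TCT (Ser): third position 4-fold.
Codon 6 CAG (Gln): third position 2-fold.
Four-fold degenerate third positions: 4.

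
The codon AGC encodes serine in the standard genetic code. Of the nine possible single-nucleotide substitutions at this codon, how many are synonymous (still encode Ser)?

1

Position 1: none → 0 synonymous.
Position 2: none → 0 synonymous.
Position 3: AGU → 1 synonymous.
Total: 0 + 0 + 1 = 1.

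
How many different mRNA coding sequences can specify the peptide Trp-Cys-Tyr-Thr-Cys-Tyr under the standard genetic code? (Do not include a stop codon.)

Trp: 1 codon.
Cys: 2 codons.
Tyr: 2 codons.
Thr: 4 codons.
Cys: 2 codons.
Tyr: 2 codons.
1 × 2 × 2 × 4 × 2 × 2 = 64.

64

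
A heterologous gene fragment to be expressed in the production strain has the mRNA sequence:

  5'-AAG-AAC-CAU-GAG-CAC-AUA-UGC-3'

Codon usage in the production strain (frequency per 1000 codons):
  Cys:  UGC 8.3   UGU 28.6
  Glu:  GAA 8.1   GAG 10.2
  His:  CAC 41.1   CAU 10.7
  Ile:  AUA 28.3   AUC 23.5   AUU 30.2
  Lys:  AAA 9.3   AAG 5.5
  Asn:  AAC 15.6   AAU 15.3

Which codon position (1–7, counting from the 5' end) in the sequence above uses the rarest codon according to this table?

1

Codon 1 AAG (Lys): 5.5 per 1000.
Codon 2 AAC (Asn): 15.6 per 1000.
Codon 3 CAU (His): 10.7 per 1000.
Codon 4 GAG (Glu): 10.2 per 1000.
Codon 5 CAC (His): 41.1 per 1000.
Codon 6 AUA (Ile): 28.3 per 1000.
Codon 7 UGC (Cys): 8.3 per 1000.
Lowest frequency is 5.5 at codon 1.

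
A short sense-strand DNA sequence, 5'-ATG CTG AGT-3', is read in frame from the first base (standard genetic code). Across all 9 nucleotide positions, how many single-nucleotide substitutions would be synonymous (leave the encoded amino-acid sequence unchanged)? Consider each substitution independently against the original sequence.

5

Codon 1 (ATG, Met): 0 synonymous substitutions.
Codon 2 (CTG, Leu): 4 synonymous substitutions.
Codon 3 (AGT, Ser): 1 synonymous substitution.
Total: 0 + 4 + 1 = 5.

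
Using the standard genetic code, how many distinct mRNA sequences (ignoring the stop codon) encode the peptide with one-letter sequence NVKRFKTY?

Asn: 2 codons.
Val: 4 codons.
Lys: 2 codons.
Arg: 6 codons.
Phe: 2 codons.
Lys: 2 codons.
Thr: 4 codons.
Tyr: 2 codons.
2 × 4 × 2 × 6 × 2 × 2 × 4 × 2 = 3072.

3072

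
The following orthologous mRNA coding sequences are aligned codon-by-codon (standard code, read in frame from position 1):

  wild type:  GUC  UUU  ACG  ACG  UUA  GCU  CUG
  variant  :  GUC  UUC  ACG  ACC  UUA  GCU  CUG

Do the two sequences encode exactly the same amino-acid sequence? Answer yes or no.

yes

Codon 1: GUC Val / GUC Val — identical.
Codon 2: UUU Phe / UUC Phe — synonymous.
Codon 3: ACG Thr / ACG Thr — identical.
Codon 4: ACG Thr / ACC Thr — synonymous.
Codon 5: UUA Leu / UUA Leu — identical.
Codon 6: GCU Ala / GCU Ala — identical.
Codon 7: CUG Leu / CUG Leu — identical.
Nonsynonymous differences: 0 → same protein.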